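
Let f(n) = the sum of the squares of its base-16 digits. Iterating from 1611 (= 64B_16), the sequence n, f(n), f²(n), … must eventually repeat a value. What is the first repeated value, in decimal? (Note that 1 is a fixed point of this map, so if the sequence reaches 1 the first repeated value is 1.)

169

1611 = (6,4,11)_16 → 6² + 4² + 11² = 173
173 = (10,13)_16 → 10² + 13² = 269
269 = (1,0,13)_16 → 1² + 0² + 13² = 170
170 = (10,10)_16 → 10² + 10² = 200
200 = (12,8)_16 → 12² + 8² = 208
208 = (13,0)_16 → 13² + 0² = 169
169 = (10,9)_16 → 10² + 9² = 181
181 = (11,5)_16 → 11² + 5² = 146
146 = (9,2)_16 → 9² + 2² = 85
85 = (5,5)_16 → 5² + 5² = 50
50 = (3,2)_16 → 3² + 2² = 13
13 = (13)_16 → 13² = 169  — 169 already appeared earlier.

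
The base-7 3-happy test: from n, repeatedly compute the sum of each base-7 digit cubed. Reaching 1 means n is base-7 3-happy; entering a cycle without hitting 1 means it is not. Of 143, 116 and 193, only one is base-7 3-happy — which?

143: 143 → 251 → 341 → 557 → 137 → 197 → 65 → 17 → 35 → 125 → 251  — repeats 251 (not base-7 3-happy)
116: 116 → 80 → 92 → 218 → 92  — repeats 92 (not base-7 3-happy)
193: 193 → 307 → 433 → 343 → 1  — reaches 1 (base-7 3-happy)

193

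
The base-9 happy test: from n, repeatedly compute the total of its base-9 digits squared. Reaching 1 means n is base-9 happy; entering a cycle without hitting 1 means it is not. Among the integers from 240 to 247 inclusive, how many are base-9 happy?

240: 240 → 104 → 30 → 18 → 4 → 16 → 50 → 50  (repeats 50)
241: 241 → 117 → 17 → 65 → 53 → 89 → 65  (repeats 65)
242: 242 → 132 → 62 → 100 → 6 → 36 → 16 → 50 → 50  (repeats 50)
243: 243 → 9 → 1  (reaches 1)
244: 244 → 10 → 2 → 4 → 16 → 50 → 50  (repeats 50)
245: 245 → 13 → 17 → 65 → 53 → 89 → 65  (repeats 65)
246: 246 → 18 → 4 → 16 → 50 → 50  (repeats 50)
247: 247 → 25 → 53 → 89 → 65 → 53  (repeats 53)
base-9 happy: 243

1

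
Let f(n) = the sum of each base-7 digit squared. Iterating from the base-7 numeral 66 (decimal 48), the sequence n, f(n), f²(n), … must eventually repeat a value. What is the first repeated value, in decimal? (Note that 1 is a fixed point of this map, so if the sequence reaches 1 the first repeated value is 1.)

4

48 = (6,6)_7 → 6² + 6² = 36 + 36 = 72
72 = (1,3,2)_7 → 1² + 3² + 2² = 1 + 9 + 4 = 14
14 = (2,0)_7 → 2² + 0² = 4 + 0 = 4
4 = (4)_7 → 4² = 16
16 = (2,2)_7 → 2² + 2² = 4 + 4 = 8
8 = (1,1)_7 → 1² + 1² = 1 + 1 = 2
2 = (2)_7 → 2² = 4  — 4 already appeared earlier.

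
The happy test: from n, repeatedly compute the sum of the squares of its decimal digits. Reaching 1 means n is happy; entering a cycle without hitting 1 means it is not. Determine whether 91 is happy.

happy

91 → 82
82 → 68
68 → 100
100 → 1  — reached 1.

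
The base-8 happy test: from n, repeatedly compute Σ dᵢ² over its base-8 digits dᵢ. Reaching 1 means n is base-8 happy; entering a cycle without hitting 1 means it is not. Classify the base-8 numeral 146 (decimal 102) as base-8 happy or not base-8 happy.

102 = (1,4,6)_8 → 1² + 4² + 6² = 1 + 16 + 36 = 53
53 = (6,5)_8 → 6² + 5² = 36 + 25 = 61
61 = (7,5)_8 → 7² + 5² = 49 + 25 = 74
74 = (1,1,2)_8 → 1² + 1² + 2² = 1 + 1 + 4 = 6
6 = (6)_8 → 6² = 36
36 = (4,4)_8 → 4² + 4² = 16 + 16 = 32
32 = (4,0)_8 → 4² + 0² = 16 + 0 = 16
16 = (2,0)_8 → 2² + 0² = 4 + 0 = 4
4 = (4)_8 → 4² = 16  — 16 already seen; the sequence cycles without reaching 1.

not base-8 happy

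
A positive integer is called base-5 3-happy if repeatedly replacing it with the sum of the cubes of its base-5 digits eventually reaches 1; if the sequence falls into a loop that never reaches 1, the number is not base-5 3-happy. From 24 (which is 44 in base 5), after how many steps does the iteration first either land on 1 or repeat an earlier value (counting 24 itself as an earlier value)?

24 = (4,4)_5 → 128
128 = (1,0,0,3)_5 → 28
28 = (1,0,3)_5 → 28  — 28 repeats.
That took 3 steps.

3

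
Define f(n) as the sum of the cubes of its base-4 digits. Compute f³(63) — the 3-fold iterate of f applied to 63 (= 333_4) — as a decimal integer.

63 = (3,3,3)_4 → 3³ + 3³ + 3³ = 81
81 = (1,1,0,1)_4 → 1³ + 1³ + 0³ + 1³ = 3
3 = (3)_4 → 3³ = 27

27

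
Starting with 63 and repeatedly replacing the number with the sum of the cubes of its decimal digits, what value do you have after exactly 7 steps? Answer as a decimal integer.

153

63 → 6³ + 3³ = 243
243 → 2³ + 4³ + 3³ = 99
99 → 9³ + 9³ = 1458
1458 → 1³ + 4³ + 5³ + 8³ = 702
702 → 7³ + 0³ + 2³ = 351
351 → 3³ + 5³ + 1³ = 153
153 → 1³ + 5³ + 3³ = 153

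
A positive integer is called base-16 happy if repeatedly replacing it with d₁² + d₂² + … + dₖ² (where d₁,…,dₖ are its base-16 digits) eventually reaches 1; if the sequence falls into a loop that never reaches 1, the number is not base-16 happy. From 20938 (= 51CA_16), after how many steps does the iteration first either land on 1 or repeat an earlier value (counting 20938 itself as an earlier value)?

9

20938 = (5,1,12,10)_16 → 5² + 1² + 12² + 10² = 270
270 = (1,0,14)_16 → 1² + 0² + 14² = 197
197 = (12,5)_16 → 12² + 5² = 169
169 = (10,9)_16 → 10² + 9² = 181
181 = (11,5)_16 → 11² + 5² = 146
146 = (9,2)_16 → 9² + 2² = 85
85 = (5,5)_16 → 5² + 5² = 50
50 = (3,2)_16 → 3² + 2² = 13
13 = (13)_16 → 13² = 169  — 169 repeats.
That took 9 steps.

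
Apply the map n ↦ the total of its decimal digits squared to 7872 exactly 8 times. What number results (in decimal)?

7872 → 7² + 8² + 7² + 2² = 166
166 → 1² + 6² + 6² = 73
73 → 7² + 3² = 58
58 → 5² + 8² = 89
89 → 8² + 9² = 145
145 → 1² + 4² + 5² = 42
42 → 4² + 2² = 20
20 → 2² + 0² = 4

4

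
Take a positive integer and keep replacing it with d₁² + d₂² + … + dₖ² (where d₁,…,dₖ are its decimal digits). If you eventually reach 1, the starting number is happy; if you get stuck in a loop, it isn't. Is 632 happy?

happy

632 → 6² + 3² + 2² = 36 + 9 + 4 = 49
49 → 4² + 9² = 16 + 81 = 97
97 → 9² + 7² = 81 + 49 = 130
130 → 1² + 3² + 0² = 1 + 9 + 0 = 10
10 → 1² + 0² = 1 + 0 = 1  — reached 1.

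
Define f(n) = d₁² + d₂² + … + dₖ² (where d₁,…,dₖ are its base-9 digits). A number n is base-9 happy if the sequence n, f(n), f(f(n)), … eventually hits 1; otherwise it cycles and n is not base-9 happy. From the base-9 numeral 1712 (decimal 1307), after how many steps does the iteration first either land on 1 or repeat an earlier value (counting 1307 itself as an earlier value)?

1307 = (1,7,1,2)_9 → 1² + 7² + 1² + 2² = 55
55 = (6,1)_9 → 6² + 1² = 37
37 = (4,1)_9 → 4² + 1² = 17
17 = (1,8)_9 → 1² + 8² = 65
65 = (7,2)_9 → 7² + 2² = 53
53 = (5,8)_9 → 5² + 8² = 89
89 = (1,0,8)_9 → 1² + 0² + 8² = 65  — 65 repeats.
That took 7 steps.

7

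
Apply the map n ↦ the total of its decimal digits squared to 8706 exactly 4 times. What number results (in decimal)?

42

8706 → 8² + 7² + 0² + 6² = 149
149 → 1² + 4² + 9² = 98
98 → 9² + 8² = 145
145 → 1² + 4² + 5² = 42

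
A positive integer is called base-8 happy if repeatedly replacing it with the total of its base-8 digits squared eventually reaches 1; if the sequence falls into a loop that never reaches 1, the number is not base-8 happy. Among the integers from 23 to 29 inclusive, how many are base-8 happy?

1

23: 23 → 53 → 61 → 74 → 6 → 36 → 32 → 16 → 4 → 16  (repeats 16)
24: 24 → 9 → 2 → 4 → 16 → 4  (repeats 4)
25: 25 → 10 → 5 → 25  (repeats 25)
26: 26 → 13 → 26  (repeats 26)
27: 27 → 18 → 8 → 1  (reaches 1)
28: 28 → 25 → 10 → 5 → 25  (repeats 25)
29: 29 → 34 → 20 → 20  (repeats 20)
base-8 happy: 27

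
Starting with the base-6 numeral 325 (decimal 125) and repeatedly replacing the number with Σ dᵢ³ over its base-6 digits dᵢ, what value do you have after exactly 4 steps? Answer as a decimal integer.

190

125 = (3,2,5)_6 → 160
160 = (4,2,4)_6 → 136
136 = (3,4,4)_6 → 155
155 = (4,1,5)_6 → 190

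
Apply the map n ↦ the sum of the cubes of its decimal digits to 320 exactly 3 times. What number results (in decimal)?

134

320 → 3³ + 2³ + 0³ = 27 + 8 + 0 = 35
35 → 3³ + 5³ = 27 + 125 = 152
152 → 1³ + 5³ + 2³ = 1 + 125 + 8 = 134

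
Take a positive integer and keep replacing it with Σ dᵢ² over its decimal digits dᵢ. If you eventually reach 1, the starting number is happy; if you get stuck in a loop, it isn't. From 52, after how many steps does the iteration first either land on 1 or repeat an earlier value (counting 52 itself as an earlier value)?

11

52 → 29
29 → 85
85 → 89
89 → 145
145 → 42
42 → 20
20 → 4
4 → 16
16 → 37
37 → 58
58 → 89  — 89 repeats.
That took 11 steps.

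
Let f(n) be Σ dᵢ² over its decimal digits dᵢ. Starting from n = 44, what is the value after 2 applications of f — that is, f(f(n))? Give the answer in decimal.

13

44 → 4² + 4² = 16 + 16 = 32
32 → 3² + 2² = 9 + 4 = 13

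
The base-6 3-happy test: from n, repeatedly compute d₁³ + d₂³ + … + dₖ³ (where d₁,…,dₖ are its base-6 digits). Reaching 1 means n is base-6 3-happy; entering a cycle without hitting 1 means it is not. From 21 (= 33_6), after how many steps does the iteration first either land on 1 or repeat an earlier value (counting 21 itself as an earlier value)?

7

21 = (3,3)_6 → 3³ + 3³ = 27 + 27 = 54
54 = (1,3,0)_6 → 1³ + 3³ + 0³ = 1 + 27 + 0 = 28
28 = (4,4)_6 → 4³ + 4³ = 64 + 64 = 128
128 = (3,3,2)_6 → 3³ + 3³ + 2³ = 27 + 27 + 8 = 62
62 = (1,4,2)_6 → 1³ + 4³ + 2³ = 1 + 64 + 8 = 73
73 = (2,0,1)_6 → 2³ + 0³ + 1³ = 8 + 0 + 1 = 9
9 = (1,3)_6 → 1³ + 3³ = 1 + 27 = 28  — 28 repeats.
That took 7 steps.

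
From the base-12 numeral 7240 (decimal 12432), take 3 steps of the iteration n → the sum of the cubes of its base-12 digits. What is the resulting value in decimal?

1136

12432 = (7,2,4,0)_12 → 7³ + 2³ + 4³ + 0³ = 343 + 8 + 64 + 0 = 415
415 = (2,10,7)_12 → 2³ + 10³ + 7³ = 8 + 1000 + 343 = 1351
1351 = (9,4,7)_12 → 9³ + 4³ + 7³ = 729 + 64 + 343 = 1136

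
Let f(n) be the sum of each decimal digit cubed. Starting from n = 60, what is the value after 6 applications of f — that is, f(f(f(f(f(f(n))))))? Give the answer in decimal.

99

60 → 6³ + 0³ = 216
216 → 2³ + 1³ + 6³ = 225
225 → 2³ + 2³ + 5³ = 141
141 → 1³ + 4³ + 1³ = 66
66 → 6³ + 6³ = 432
432 → 4³ + 3³ + 2³ = 99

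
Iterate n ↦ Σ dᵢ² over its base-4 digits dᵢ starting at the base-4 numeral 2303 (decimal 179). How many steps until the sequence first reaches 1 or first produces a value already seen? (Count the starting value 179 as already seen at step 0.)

6

179 = (2,3,0,3)_4 → 2² + 3² + 0² + 3² = 22
22 = (1,1,2)_4 → 1² + 1² + 2² = 6
6 = (1,2)_4 → 1² + 2² = 5
5 = (1,1)_4 → 1² + 1² = 2
2 = (2)_4 → 2² = 4
4 = (1,0)_4 → 1² + 0² = 1  — reached 1.
That took 6 steps.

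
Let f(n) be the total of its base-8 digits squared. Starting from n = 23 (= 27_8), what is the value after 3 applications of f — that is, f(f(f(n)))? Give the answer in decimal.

74

23 = (2,7)_8 → 53
53 = (6,5)_8 → 61
61 = (7,5)_8 → 74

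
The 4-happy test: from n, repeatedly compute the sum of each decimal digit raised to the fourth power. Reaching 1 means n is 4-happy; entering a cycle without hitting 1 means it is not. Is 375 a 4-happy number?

not 4-happy

375 → 3107
3107 → 2483
2483 → 4449
4449 → 7329
7329 → 9059
9059 → 13747
13747 → 5140
5140 → 882
882 → 8208
8208 → 8208  — 8208 already seen; the sequence cycles without reaching 1.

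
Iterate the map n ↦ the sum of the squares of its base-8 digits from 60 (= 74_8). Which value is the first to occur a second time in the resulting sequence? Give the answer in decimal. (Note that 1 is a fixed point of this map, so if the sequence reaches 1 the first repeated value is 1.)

4

60 = (7,4)_8 → 7² + 4² = 65
65 = (1,0,1)_8 → 1² + 0² + 1² = 2
2 = (2)_8 → 2² = 4
4 = (4)_8 → 4² = 16
16 = (2,0)_8 → 2² + 0² = 4  — 4 already appeared earlier.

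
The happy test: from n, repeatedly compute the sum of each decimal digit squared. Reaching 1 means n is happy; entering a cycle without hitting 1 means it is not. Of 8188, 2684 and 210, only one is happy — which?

8188: 8188 → 193 → 91 → 82 → 68 → 100 → 1  — reaches 1 (happy)
2684: 2684 → 120 → 5 → 25 → 29 → 85 → 89 → 145 → 42 → 20 → 4 → 16 → 37 → 58 → 89  — repeats 89 (not happy)
210: 210 → 5 → 25 → 29 → 85 → 89 → 145 → 42 → 20 → 4 → 16 → 37 → 58 → 89  — repeats 89 (not happy)

8188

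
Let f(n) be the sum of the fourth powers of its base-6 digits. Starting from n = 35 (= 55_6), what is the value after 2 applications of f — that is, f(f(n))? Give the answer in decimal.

1153

35 = (5,5)_6 → 5⁴ + 5⁴ = 625 + 625 = 1250
1250 = (5,4,4,2)_6 → 5⁴ + 4⁴ + 4⁴ + 2⁴ = 625 + 256 + 256 + 16 = 1153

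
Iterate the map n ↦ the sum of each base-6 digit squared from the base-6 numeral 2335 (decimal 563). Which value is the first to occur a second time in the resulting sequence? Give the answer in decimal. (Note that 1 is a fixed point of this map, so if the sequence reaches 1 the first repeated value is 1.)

563 = (2,3,3,5)_6 → 2² + 3² + 3² + 5² = 47
47 = (1,1,5)_6 → 1² + 1² + 5² = 27
27 = (4,3)_6 → 4² + 3² = 25
25 = (4,1)_6 → 4² + 1² = 17
17 = (2,5)_6 → 2² + 5² = 29
29 = (4,5)_6 → 4² + 5² = 41
41 = (1,0,5)_6 → 1² + 0² + 5² = 26
26 = (4,2)_6 → 4² + 2² = 20
20 = (3,2)_6 → 3² + 2² = 13
13 = (2,1)_6 → 2² + 1² = 5
5 = (5)_6 → 5² = 25  — 25 already appeared earlier.

25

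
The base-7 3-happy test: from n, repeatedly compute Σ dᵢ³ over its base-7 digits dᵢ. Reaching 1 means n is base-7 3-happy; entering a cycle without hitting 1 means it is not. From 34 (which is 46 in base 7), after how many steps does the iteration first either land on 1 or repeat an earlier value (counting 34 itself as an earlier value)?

34 = (4,6)_7 → 4³ + 6³ = 64 + 216 = 280
280 = (5,5,0)_7 → 5³ + 5³ + 0³ = 125 + 125 + 0 = 250
250 = (5,0,5)_7 → 5³ + 0³ + 5³ = 125 + 0 + 125 = 250  — 250 repeats.
That took 3 steps.

3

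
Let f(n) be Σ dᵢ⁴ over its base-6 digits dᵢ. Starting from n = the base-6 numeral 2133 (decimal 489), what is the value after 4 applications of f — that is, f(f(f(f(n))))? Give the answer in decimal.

489 = (2,1,3,3)_6 → 2⁴ + 1⁴ + 3⁴ + 3⁴ = 16 + 1 + 81 + 81 = 179
179 = (4,5,5)_6 → 4⁴ + 5⁴ + 5⁴ = 256 + 625 + 625 = 1506
1506 = (1,0,5,5,0)_6 → 1⁴ + 0⁴ + 5⁴ + 5⁴ + 0⁴ = 1 + 0 + 625 + 625 + 0 = 1251
1251 = (5,4,4,3)_6 → 5⁴ + 4⁴ + 4⁴ + 3⁴ = 625 + 256 + 256 + 81 = 1218

1218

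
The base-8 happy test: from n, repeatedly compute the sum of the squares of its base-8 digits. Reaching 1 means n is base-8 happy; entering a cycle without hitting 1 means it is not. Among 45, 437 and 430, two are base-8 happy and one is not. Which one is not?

45: 45 → 50 → 40 → 25 → 10 → 5 → 25  — repeats 25 (not base-8 happy)
437: 437 → 97 → 18 → 8 → 1  — reaches 1 (base-8 happy)
430: 430 → 97 → 18 → 8 → 1  — reaches 1 (base-8 happy)

45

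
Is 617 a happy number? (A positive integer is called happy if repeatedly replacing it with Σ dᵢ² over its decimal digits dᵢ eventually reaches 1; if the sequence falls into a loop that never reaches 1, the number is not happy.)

617 → 6² + 1² + 7² = 36 + 1 + 49 = 86
86 → 8² + 6² = 64 + 36 = 100
100 → 1² + 0² + 0² = 1 + 0 + 0 = 1  — reached 1.

happy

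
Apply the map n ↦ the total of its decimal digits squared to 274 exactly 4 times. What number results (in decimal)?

274 → 2² + 7² + 4² = 69
69 → 6² + 9² = 117
117 → 1² + 1² + 7² = 51
51 → 5² + 1² = 26

26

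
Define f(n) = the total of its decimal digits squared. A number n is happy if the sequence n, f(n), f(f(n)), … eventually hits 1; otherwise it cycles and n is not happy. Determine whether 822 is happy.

not happy

822 → 8² + 2² + 2² = 72
72 → 7² + 2² = 53
53 → 5² + 3² = 34
34 → 3² + 4² = 25
25 → 2² + 5² = 29
29 → 2² + 9² = 85
85 → 8² + 5² = 89
89 → 8² + 9² = 145
145 → 1² + 4² + 5² = 42
42 → 4² + 2² = 20
20 → 2² + 0² = 4
4 → 4² = 16
16 → 1² + 6² = 37
37 → 3² + 7² = 58
58 → 5² + 8² = 89  — 89 already seen; the sequence cycles without reaching 1.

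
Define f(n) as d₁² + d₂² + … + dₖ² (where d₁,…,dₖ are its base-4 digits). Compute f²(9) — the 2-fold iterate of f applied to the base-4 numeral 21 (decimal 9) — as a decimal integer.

2

9 = (2,1)_4 → 2² + 1² = 5
5 = (1,1)_4 → 1² + 1² = 2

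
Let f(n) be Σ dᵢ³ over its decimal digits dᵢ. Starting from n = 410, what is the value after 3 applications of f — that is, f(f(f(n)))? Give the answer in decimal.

92

410 → 4³ + 1³ + 0³ = 65
65 → 6³ + 5³ = 341
341 → 3³ + 4³ + 1³ = 92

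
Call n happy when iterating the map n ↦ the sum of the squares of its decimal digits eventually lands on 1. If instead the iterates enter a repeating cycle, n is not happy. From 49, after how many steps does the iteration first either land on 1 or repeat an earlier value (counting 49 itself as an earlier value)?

49 → 4² + 9² = 16 + 81 = 97
97 → 9² + 7² = 81 + 49 = 130
130 → 1² + 3² + 0² = 1 + 9 + 0 = 10
10 → 1² + 0² = 1 + 0 = 1  — reached 1.
That took 4 steps.

4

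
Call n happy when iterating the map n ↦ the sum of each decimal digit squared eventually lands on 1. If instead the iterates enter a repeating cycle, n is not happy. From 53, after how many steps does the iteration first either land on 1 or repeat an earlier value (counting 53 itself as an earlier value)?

13

53 → 5² + 3² = 34
34 → 3² + 4² = 25
25 → 2² + 5² = 29
29 → 2² + 9² = 85
85 → 8² + 5² = 89
89 → 8² + 9² = 145
145 → 1² + 4² + 5² = 42
42 → 4² + 2² = 20
20 → 2² + 0² = 4
4 → 4² = 16
16 → 1² + 6² = 37
37 → 3² + 7² = 58
58 → 5² + 8² = 89  — 89 repeats.
That took 13 steps.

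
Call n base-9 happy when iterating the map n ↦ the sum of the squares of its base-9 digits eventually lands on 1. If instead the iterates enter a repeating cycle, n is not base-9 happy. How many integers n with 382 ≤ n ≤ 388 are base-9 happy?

1

382: 382 → 68 → 74 → 68  — not base-9 happy
383: 383 → 77 → 89 → 65 → 53 → 89  — not base-9 happy
384: 384 → 88 → 50 → 50  — not base-9 happy
385: 385 → 101 → 9 → 1  — base-9 happy
386: 386 → 116 → 74 → 68 → 74  — not base-9 happy
387: 387 → 65 → 53 → 89 → 65  — not base-9 happy
388: 388 → 66 → 58 → 52 → 74 → 68 → 74  — not base-9 happy
base-9 happy: 385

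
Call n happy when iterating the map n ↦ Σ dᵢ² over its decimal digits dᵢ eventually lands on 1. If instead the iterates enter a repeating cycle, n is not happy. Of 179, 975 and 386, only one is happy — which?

179: 179 → 131 → 11 → 2 → 4 → 16 → 37 → 58 → 89 → 145 → 42 → 20 → 4  — repeats 4 (not happy)
975: 975 → 155 → 51 → 26 → 40 → 16 → 37 → 58 → 89 → 145 → 42 → 20 → 4 → 16  — repeats 16 (not happy)
386: 386 → 109 → 82 → 68 → 100 → 1  — reaches 1 (happy)

386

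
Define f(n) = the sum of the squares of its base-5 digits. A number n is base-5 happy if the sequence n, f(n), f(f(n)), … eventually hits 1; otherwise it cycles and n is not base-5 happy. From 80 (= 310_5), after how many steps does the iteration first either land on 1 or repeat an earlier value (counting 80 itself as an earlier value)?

80 = (3,1,0)_5 → 3² + 1² + 0² = 10
10 = (2,0)_5 → 2² + 0² = 4
4 = (4)_5 → 4² = 16
16 = (3,1)_5 → 3² + 1² = 10  — 10 repeats.
That took 4 steps.

4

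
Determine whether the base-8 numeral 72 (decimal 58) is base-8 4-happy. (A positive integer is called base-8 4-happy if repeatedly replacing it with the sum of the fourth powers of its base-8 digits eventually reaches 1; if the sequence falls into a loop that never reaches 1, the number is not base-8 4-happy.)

base-8 4-happy

58 = (7,2)_8 → 7⁴ + 2⁴ = 2401 + 16 = 2417
2417 = (4,5,6,1)_8 → 4⁴ + 5⁴ + 6⁴ + 1⁴ = 256 + 625 + 1296 + 1 = 2178
2178 = (4,2,0,2)_8 → 4⁴ + 2⁴ + 0⁴ + 2⁴ = 256 + 16 + 0 + 16 = 288
288 = (4,4,0)_8 → 4⁴ + 4⁴ + 0⁴ = 256 + 256 + 0 = 512
512 = (1,0,0,0)_8 → 1⁴ + 0⁴ + 0⁴ + 0⁴ = 1 + 0 + 0 + 0 = 1  — reached 1.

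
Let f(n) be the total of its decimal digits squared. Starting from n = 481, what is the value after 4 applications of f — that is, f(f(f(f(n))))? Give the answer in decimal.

481 → 4² + 8² + 1² = 16 + 64 + 1 = 81
81 → 8² + 1² = 64 + 1 = 65
65 → 6² + 5² = 36 + 25 = 61
61 → 6² + 1² = 36 + 1 = 37

37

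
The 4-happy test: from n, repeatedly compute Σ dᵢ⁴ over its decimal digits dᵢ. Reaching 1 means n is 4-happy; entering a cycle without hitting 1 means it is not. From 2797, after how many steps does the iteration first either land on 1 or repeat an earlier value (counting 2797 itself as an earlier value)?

2797 → 2⁴ + 7⁴ + 9⁴ + 7⁴ = 16 + 2401 + 6561 + 2401 = 11379
11379 → 1⁴ + 1⁴ + 3⁴ + 7⁴ + 9⁴ = 1 + 1 + 81 + 2401 + 6561 = 9045
9045 → 9⁴ + 0⁴ + 4⁴ + 5⁴ = 6561 + 0 + 256 + 625 = 7442
7442 → 7⁴ + 4⁴ + 4⁴ + 2⁴ = 2401 + 256 + 256 + 16 = 2929
2929 → 2⁴ + 9⁴ + 2⁴ + 9⁴ = 16 + 6561 + 16 + 6561 = 13154
13154 → 1⁴ + 3⁴ + 1⁴ + 5⁴ + 4⁴ = 1 + 81 + 1 + 625 + 256 = 964
964 → 9⁴ + 6⁴ + 4⁴ = 6561 + 1296 + 256 = 8113
8113 → 8⁴ + 1⁴ + 1⁴ + 3⁴ = 4096 + 1 + 1 + 81 = 4179
4179 → 4⁴ + 1⁴ + 7⁴ + 9⁴ = 256 + 1 + 2401 + 6561 = 9219
9219 → 9⁴ + 2⁴ + 1⁴ + 9⁴ = 6561 + 16 + 1 + 6561 = 13139
13139 → 1⁴ + 3⁴ + 1⁴ + 3⁴ + 9⁴ = 1 + 81 + 1 + 81 + 6561 = 6725
6725 → 6⁴ + 7⁴ + 2⁴ + 5⁴ = 1296 + 2401 + 16 + 625 = 4338
4338 → 4⁴ + 3⁴ + 3⁴ + 8⁴ = 256 + 81 + 81 + 4096 = 4514
4514 → 4⁴ + 5⁴ + 1⁴ + 4⁴ = 256 + 625 + 1 + 256 = 1138
1138 → 1⁴ + 1⁴ + 3⁴ + 8⁴ = 1 + 1 + 81 + 4096 = 4179  — 4179 repeats.
That took 15 steps.

15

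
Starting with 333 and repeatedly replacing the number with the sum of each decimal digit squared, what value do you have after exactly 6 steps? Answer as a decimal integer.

333 → 27
27 → 53
53 → 34
34 → 25
25 → 29
29 → 85

85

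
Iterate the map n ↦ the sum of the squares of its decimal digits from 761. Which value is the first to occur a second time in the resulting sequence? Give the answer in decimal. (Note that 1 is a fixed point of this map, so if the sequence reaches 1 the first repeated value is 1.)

761 → 7² + 6² + 1² = 86
86 → 8² + 6² = 100
100 → 1² + 0² + 0² = 1  — reached the fixed point 1.
1 → 1, so 1 is the first repeated value.

1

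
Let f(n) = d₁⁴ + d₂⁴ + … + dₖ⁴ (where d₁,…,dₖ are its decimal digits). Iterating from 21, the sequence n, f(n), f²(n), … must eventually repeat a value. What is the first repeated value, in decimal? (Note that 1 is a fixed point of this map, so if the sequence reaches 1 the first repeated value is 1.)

8208

21 → 2⁴ + 1⁴ = 17
17 → 1⁴ + 7⁴ = 2402
2402 → 2⁴ + 4⁴ + 0⁴ + 2⁴ = 288
288 → 2⁴ + 8⁴ + 8⁴ = 8208
8208 → 8⁴ + 2⁴ + 0⁴ + 8⁴ = 8208  — 8208 already appeared earlier.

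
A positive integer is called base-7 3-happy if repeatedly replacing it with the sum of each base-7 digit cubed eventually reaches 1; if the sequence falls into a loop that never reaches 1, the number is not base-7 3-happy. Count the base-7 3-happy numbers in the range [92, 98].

1

92: 92 → 218 → 92  (repeats 92)
93: 93 → 225 → 129 → 99 → 9 → 9  (repeats 9)
94: 94 → 244 → 496 → 244  (repeats 244)
95: 95 → 281 → 251 → 341 → 557 → 137 → 197 → 65 → 17 → 35 → 125 → 251  (repeats 251)
96: 96 → 342 → 648 → 282 → 258 → 342  (repeats 342)
97: 97 → 433 → 343 → 1  (reaches 1)
98: 98 → 8 → 2 → 8  (repeats 8)
base-7 3-happy: 97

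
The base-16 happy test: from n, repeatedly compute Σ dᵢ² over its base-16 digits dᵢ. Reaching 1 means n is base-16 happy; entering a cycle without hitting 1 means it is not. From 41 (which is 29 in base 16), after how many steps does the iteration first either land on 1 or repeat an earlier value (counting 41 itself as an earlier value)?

7

41 = (2,9)_16 → 85
85 = (5,5)_16 → 50
50 = (3,2)_16 → 13
13 = (13)_16 → 169
169 = (10,9)_16 → 181
181 = (11,5)_16 → 146
146 = (9,2)_16 → 85  — 85 repeats.
That took 7 steps.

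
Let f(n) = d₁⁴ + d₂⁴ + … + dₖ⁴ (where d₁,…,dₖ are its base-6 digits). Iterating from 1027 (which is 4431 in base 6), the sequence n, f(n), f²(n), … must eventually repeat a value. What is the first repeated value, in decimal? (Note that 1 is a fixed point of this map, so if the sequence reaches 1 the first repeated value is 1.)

353

1027 = (4,4,3,1)_6 → 4⁴ + 4⁴ + 3⁴ + 1⁴ = 256 + 256 + 81 + 1 = 594
594 = (2,4,3,0)_6 → 2⁴ + 4⁴ + 3⁴ + 0⁴ = 16 + 256 + 81 + 0 = 353
353 = (1,3,4,5)_6 → 1⁴ + 3⁴ + 4⁴ + 5⁴ = 1 + 81 + 256 + 625 = 963
963 = (4,2,4,3)_6 → 4⁴ + 2⁴ + 4⁴ + 3⁴ = 256 + 16 + 256 + 81 = 609
609 = (2,4,5,3)_6 → 2⁴ + 4⁴ + 5⁴ + 3⁴ = 16 + 256 + 625 + 81 = 978
978 = (4,3,1,0)_6 → 4⁴ + 3⁴ + 1⁴ + 0⁴ = 256 + 81 + 1 + 0 = 338
338 = (1,3,2,2)_6 → 1⁴ + 3⁴ + 2⁴ + 2⁴ = 1 + 81 + 16 + 16 = 114
114 = (3,1,0)_6 → 3⁴ + 1⁴ + 0⁴ = 81 + 1 + 0 = 82
82 = (2,1,4)_6 → 2⁴ + 1⁴ + 4⁴ = 16 + 1 + 256 = 273
273 = (1,1,3,3)_6 → 1⁴ + 1⁴ + 3⁴ + 3⁴ = 1 + 1 + 81 + 81 = 164
164 = (4,3,2)_6 → 4⁴ + 3⁴ + 2⁴ = 256 + 81 + 16 = 353  — 353 already appeared earlier.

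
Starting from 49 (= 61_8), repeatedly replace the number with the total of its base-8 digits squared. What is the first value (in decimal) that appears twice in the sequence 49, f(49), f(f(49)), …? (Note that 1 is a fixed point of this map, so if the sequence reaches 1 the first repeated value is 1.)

26

49 = (6,1)_8 → 6² + 1² = 37
37 = (4,5)_8 → 4² + 5² = 41
41 = (5,1)_8 → 5² + 1² = 26
26 = (3,2)_8 → 3² + 2² = 13
13 = (1,5)_8 → 1² + 5² = 26  — 26 already appeared earlier.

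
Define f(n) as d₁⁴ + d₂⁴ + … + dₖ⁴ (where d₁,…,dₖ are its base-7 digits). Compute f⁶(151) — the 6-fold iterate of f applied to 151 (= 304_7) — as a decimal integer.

151 = (3,0,4)_7 → 3⁴ + 0⁴ + 4⁴ = 337
337 = (6,6,1)_7 → 6⁴ + 6⁴ + 1⁴ = 2593
2593 = (1,0,3,6,3)_7 → 1⁴ + 0⁴ + 3⁴ + 6⁴ + 3⁴ = 1459
1459 = (4,1,5,3)_7 → 4⁴ + 1⁴ + 5⁴ + 3⁴ = 963
963 = (2,5,4,4)_7 → 2⁴ + 5⁴ + 4⁴ + 4⁴ = 1153
1153 = (3,2,3,5)_7 → 3⁴ + 2⁴ + 3⁴ + 5⁴ = 803

803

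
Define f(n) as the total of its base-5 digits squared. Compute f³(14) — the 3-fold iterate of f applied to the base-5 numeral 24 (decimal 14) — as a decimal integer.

14 = (2,4)_5 → 2² + 4² = 4 + 16 = 20
20 = (4,0)_5 → 4² + 0² = 16 + 0 = 16
16 = (3,1)_5 → 3² + 1² = 9 + 1 = 10

10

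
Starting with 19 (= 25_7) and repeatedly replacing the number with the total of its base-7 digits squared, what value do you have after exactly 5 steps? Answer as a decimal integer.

29

19 = (2,5)_7 → 2² + 5² = 29
29 = (4,1)_7 → 4² + 1² = 17
17 = (2,3)_7 → 2² + 3² = 13
13 = (1,6)_7 → 1² + 6² = 37
37 = (5,2)_7 → 5² + 2² = 29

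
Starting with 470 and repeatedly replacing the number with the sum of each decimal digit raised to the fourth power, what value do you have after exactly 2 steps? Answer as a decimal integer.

4338

470 → 4⁴ + 7⁴ + 0⁴ = 2657
2657 → 2⁴ + 6⁴ + 5⁴ + 7⁴ = 4338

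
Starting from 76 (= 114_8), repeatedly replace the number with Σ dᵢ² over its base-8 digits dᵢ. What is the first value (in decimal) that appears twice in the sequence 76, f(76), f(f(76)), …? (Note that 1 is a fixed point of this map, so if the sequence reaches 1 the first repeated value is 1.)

76 = (1,1,4)_8 → 18
18 = (2,2)_8 → 8
8 = (1,0)_8 → 1  — reached the fixed point 1.
1 → 1, so 1 is the first repeated value.

1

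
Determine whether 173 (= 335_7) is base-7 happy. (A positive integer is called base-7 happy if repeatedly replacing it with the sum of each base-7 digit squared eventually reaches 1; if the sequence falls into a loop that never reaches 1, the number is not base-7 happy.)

not base-7 happy

173 = (3,3,5)_7 → 43
43 = (6,1)_7 → 37
37 = (5,2)_7 → 29
29 = (4,1)_7 → 17
17 = (2,3)_7 → 13
13 = (1,6)_7 → 37  — 37 already seen; the sequence cycles without reaching 1.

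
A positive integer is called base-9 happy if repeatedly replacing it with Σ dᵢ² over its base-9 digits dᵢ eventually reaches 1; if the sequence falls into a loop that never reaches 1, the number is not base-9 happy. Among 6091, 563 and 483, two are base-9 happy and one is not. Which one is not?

6091

6091: 6091 → 123 → 53 → 89 → 65 → 53  — repeats 53 (not base-9 happy)
563: 563 → 125 → 81 → 1  — reaches 1 (base-9 happy)
483: 483 → 125 → 81 → 1  — reaches 1 (base-9 happy)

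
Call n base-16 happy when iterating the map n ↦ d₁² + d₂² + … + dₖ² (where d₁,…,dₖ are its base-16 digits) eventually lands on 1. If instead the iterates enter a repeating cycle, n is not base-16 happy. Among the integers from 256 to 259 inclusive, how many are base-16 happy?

256: 256 → 1  (reaches 1)
257: 257 → 2 → 4 → 16 → 1  (reaches 1)
258: 258 → 5 → 25 → 82 → 29 → 170 → 200 → 208 → 169 → 181 → 146 → 85 → 50 → 13 → 169  (repeats 169)
259: 259 → 10 → 100 → 52 → 25 → 82 → 29 → 170 → 200 → 208 → 169 → 181 → 146 → 85 → 50 → 13 → 169  (repeats 169)
base-16 happy: 256, 257

2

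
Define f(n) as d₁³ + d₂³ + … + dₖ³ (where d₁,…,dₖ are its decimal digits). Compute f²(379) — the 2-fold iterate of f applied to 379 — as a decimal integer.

1459

379 → 3³ + 7³ + 9³ = 27 + 343 + 729 = 1099
1099 → 1³ + 0³ + 9³ + 9³ = 1 + 0 + 729 + 729 = 1459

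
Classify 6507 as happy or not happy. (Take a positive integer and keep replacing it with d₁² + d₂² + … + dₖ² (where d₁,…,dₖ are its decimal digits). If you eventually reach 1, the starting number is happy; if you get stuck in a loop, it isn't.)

6507 → 6² + 5² + 0² + 7² = 36 + 25 + 0 + 49 = 110
110 → 1² + 1² + 0² = 1 + 1 + 0 = 2
2 → 2² = 4
4 → 4² = 16
16 → 1² + 6² = 1 + 36 = 37
37 → 3² + 7² = 9 + 49 = 58
58 → 5² + 8² = 25 + 64 = 89
89 → 8² + 9² = 64 + 81 = 145
145 → 1² + 4² + 5² = 1 + 16 + 25 = 42
42 → 4² + 2² = 16 + 4 = 20
20 → 2² + 0² = 4 + 0 = 4  — 4 already seen; the sequence cycles without reaching 1.

not happy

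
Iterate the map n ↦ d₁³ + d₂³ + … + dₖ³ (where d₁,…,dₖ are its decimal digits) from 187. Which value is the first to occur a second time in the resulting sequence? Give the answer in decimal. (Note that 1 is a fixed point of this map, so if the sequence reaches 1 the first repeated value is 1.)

370

187 → 1³ + 8³ + 7³ = 856
856 → 8³ + 5³ + 6³ = 853
853 → 8³ + 5³ + 3³ = 664
664 → 6³ + 6³ + 4³ = 496
496 → 4³ + 9³ + 6³ = 1009
1009 → 1³ + 0³ + 0³ + 9³ = 730
730 → 7³ + 3³ + 0³ = 370
370 → 3³ + 7³ + 0³ = 370  — 370 already appeared earlier.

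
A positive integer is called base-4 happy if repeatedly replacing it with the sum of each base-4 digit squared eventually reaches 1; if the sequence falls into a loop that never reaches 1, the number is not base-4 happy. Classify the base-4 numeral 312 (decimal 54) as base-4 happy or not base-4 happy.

base-4 happy

54 = (3,1,2)_4 → 3² + 1² + 2² = 14
14 = (3,2)_4 → 3² + 2² = 13
13 = (3,1)_4 → 3² + 1² = 10
10 = (2,2)_4 → 2² + 2² = 8
8 = (2,0)_4 → 2² + 0² = 4
4 = (1,0)_4 → 1² + 0² = 1  — reached 1.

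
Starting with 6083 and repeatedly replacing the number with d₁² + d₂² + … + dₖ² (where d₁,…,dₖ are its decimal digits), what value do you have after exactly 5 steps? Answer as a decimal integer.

1

6083 → 109
109 → 82
82 → 68
68 → 100
100 → 1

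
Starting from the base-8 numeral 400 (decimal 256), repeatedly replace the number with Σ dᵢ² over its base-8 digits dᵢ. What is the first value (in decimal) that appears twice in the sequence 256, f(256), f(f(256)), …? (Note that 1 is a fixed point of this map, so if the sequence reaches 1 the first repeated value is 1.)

16

256 = (4,0,0)_8 → 4² + 0² + 0² = 16
16 = (2,0)_8 → 2² + 0² = 4
4 = (4)_8 → 4² = 16  — 16 already appeared earlier.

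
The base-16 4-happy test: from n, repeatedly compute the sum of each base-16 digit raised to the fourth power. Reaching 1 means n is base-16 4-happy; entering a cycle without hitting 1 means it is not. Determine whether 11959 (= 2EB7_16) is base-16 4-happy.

11959 = (2,14,11,7)_16 → 2⁴ + 14⁴ + 11⁴ + 7⁴ = 16 + 38416 + 14641 + 2401 = 55474
55474 = (13,8,11,2)_16 → 13⁴ + 8⁴ + 11⁴ + 2⁴ = 28561 + 4096 + 14641 + 16 = 47314
47314 = (11,8,13,2)_16 → 11⁴ + 8⁴ + 13⁴ + 2⁴ = 14641 + 4096 + 28561 + 16 = 47314  — 47314 already seen; the sequence cycles without reaching 1.

not base-16 4-happy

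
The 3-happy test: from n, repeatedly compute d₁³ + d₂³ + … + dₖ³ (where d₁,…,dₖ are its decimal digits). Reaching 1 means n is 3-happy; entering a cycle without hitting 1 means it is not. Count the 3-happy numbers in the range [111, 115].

111: 111 → 3 → 27 → 351 → 153 → 153  — not 3-happy
112: 112 → 10 → 1  — 3-happy
113: 113 → 29 → 737 → 713 → 371 → 371  — not 3-happy
114: 114 → 66 → 432 → 99 → 1458 → 702 → 351 → 153 → 153  — not 3-happy
115: 115 → 127 → 352 → 160 → 217 → 352  — not 3-happy
3-happy: 112

1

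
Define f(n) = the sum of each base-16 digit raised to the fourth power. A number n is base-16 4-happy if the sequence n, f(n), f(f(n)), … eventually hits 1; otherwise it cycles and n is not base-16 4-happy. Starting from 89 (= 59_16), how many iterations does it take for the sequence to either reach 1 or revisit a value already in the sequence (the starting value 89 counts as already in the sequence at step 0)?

11

89 = (5,9)_16 → 5⁴ + 9⁴ = 7186
7186 = (1,12,1,2)_16 → 1⁴ + 12⁴ + 1⁴ + 2⁴ = 20754
20754 = (5,1,1,2)_16 → 5⁴ + 1⁴ + 1⁴ + 2⁴ = 643
643 = (2,8,3)_16 → 2⁴ + 8⁴ + 3⁴ = 4193
4193 = (1,0,6,1)_16 → 1⁴ + 0⁴ + 6⁴ + 1⁴ = 1298
1298 = (5,1,2)_16 → 5⁴ + 1⁴ + 2⁴ = 642
642 = (2,8,2)_16 → 2⁴ + 8⁴ + 2⁴ = 4128
4128 = (1,0,2,0)_16 → 1⁴ + 0⁴ + 2⁴ + 0⁴ = 17
17 = (1,1)_16 → 1⁴ + 1⁴ = 2
2 = (2)_16 → 2⁴ = 16
16 = (1,0)_16 → 1⁴ + 0⁴ = 1  — reached 1.
That took 11 steps.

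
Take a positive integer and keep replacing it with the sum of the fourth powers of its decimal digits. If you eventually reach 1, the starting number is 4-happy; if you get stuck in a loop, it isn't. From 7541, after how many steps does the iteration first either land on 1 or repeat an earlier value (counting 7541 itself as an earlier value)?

7541 → 3283
3283 → 4274
4274 → 2929
2929 → 13154
13154 → 964
964 → 8113
8113 → 4179
4179 → 9219
9219 → 13139
13139 → 6725
6725 → 4338
4338 → 4514
4514 → 1138
1138 → 4179  — 4179 repeats.
That took 14 steps.

14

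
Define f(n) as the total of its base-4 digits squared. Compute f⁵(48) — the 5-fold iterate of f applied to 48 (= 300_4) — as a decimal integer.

1

48 = (3,0,0)_4 → 3² + 0² + 0² = 9
9 = (2,1)_4 → 2² + 1² = 5
5 = (1,1)_4 → 1² + 1² = 2
2 = (2)_4 → 2² = 4
4 = (1,0)_4 → 1² + 0² = 1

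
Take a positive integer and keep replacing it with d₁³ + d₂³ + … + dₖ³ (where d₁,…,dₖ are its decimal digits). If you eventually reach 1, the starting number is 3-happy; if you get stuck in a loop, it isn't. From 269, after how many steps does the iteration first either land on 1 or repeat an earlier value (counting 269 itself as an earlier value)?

9

269 → 2³ + 6³ + 9³ = 953
953 → 9³ + 5³ + 3³ = 881
881 → 8³ + 8³ + 1³ = 1025
1025 → 1³ + 0³ + 2³ + 5³ = 134
134 → 1³ + 3³ + 4³ = 92
92 → 9³ + 2³ = 737
737 → 7³ + 3³ + 7³ = 713
713 → 7³ + 1³ + 3³ = 371
371 → 3³ + 7³ + 1³ = 371  — 371 repeats.
That took 9 steps.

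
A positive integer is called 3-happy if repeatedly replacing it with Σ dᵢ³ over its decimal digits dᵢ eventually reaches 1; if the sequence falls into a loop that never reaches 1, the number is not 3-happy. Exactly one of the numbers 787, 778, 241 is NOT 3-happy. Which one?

787: 787 → 1198 → 1243 → 100 → 1  — reaches 1 (3-happy)
778: 778 → 1198 → 1243 → 100 → 1  — reaches 1 (3-happy)
241: 241 → 73 → 370 → 370  — repeats 370 (not 3-happy)

241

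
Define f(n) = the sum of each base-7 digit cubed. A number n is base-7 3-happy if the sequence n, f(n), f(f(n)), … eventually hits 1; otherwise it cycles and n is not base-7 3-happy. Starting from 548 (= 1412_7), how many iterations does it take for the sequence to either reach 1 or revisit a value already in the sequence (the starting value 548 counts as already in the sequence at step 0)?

4

548 = (1,4,1,2)_7 → 1³ + 4³ + 1³ + 2³ = 74
74 = (1,3,4)_7 → 1³ + 3³ + 4³ = 92
92 = (1,6,1)_7 → 1³ + 6³ + 1³ = 218
218 = (4,3,1)_7 → 4³ + 3³ + 1³ = 92  — 92 repeats.
That took 4 steps.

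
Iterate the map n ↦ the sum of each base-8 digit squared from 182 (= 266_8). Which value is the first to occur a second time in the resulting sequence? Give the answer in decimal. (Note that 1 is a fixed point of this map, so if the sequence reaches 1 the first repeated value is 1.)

1

182 = (2,6,6)_8 → 2² + 6² + 6² = 76
76 = (1,1,4)_8 → 1² + 1² + 4² = 18
18 = (2,2)_8 → 2² + 2² = 8
8 = (1,0)_8 → 1² + 0² = 1  — reached the fixed point 1.
1 → 1, so 1 is the first repeated value.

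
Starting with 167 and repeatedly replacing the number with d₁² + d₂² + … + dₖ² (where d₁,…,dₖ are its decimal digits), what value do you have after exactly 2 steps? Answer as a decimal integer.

100

167 → 1² + 6² + 7² = 1 + 36 + 49 = 86
86 → 8² + 6² = 64 + 36 = 100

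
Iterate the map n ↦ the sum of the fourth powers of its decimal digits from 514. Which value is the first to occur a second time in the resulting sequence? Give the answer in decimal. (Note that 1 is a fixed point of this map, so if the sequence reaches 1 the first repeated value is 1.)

514 → 882
882 → 8208
8208 → 8208  — 8208 already appeared earlier.

8208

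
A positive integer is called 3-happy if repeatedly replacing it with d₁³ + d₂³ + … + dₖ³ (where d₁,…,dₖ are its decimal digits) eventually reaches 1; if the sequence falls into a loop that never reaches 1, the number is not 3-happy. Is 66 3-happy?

not 3-happy

66 → 6³ + 6³ = 216 + 216 = 432
432 → 4³ + 3³ + 2³ = 64 + 27 + 8 = 99
99 → 9³ + 9³ = 729 + 729 = 1458
1458 → 1³ + 4³ + 5³ + 8³ = 1 + 64 + 125 + 512 = 702
702 → 7³ + 0³ + 2³ = 343 + 0 + 8 = 351
351 → 3³ + 5³ + 1³ = 27 + 125 + 1 = 153
153 → 1³ + 5³ + 3³ = 1 + 125 + 27 = 153  — 153 already seen; the sequence cycles without reaching 1.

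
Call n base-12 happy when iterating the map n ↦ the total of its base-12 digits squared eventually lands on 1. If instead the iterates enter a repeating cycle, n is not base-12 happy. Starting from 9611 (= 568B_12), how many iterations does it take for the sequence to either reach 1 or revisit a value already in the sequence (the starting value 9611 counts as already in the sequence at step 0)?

8

9611 = (5,6,8,11)_12 → 5² + 6² + 8² + 11² = 25 + 36 + 64 + 121 = 246
246 = (1,8,6)_12 → 1² + 8² + 6² = 1 + 64 + 36 = 101
101 = (8,5)_12 → 8² + 5² = 64 + 25 = 89
89 = (7,5)_12 → 7² + 5² = 49 + 25 = 74
74 = (6,2)_12 → 6² + 2² = 36 + 4 = 40
40 = (3,4)_12 → 3² + 4² = 9 + 16 = 25
25 = (2,1)_12 → 2² + 1² = 4 + 1 = 5
5 = (5)_12 → 5² = 25  — 25 repeats.
That took 8 steps.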